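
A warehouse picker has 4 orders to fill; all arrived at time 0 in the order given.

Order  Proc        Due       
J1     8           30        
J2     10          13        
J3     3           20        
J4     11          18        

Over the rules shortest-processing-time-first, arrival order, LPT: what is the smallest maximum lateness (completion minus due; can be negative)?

12

SPT (increasing processing time): J3 J1 J2 J4.
J3: 0→3, due 20, lateness -17
J1: 3→11, due 30, lateness -19
J2: 11→21, due 13, lateness 8
J4: 21→32, due 18, lateness 14
Maximum = 14.
FIFO (arrival order): J1 J2 J3 J4.
J1: 0→8, due 30, lateness -22
J2: 8→18, due 13, lateness 5
J3: 18→21, due 20, lateness 1
J4: 21→32, due 18, lateness 14
Maximum = 14.
LPT (decreasing processing time): J4 J2 J1 J3.
J4: 0→11, due 18, lateness -7
J2: 11→21, due 13, lateness 8
J1: 21→29, due 30, lateness -1
J3: 29→32, due 20, lateness 12
Maximum = 12.
SPT 14, FIFO 14, LPT 12 → minimum 12.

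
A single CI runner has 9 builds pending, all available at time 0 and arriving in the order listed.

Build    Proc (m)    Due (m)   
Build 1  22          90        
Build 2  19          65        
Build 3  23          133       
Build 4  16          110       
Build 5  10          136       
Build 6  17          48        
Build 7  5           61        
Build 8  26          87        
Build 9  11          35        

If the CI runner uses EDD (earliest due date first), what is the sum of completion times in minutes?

EDD (increasing due date): Build 9 Build 6 Build 7 Build 2 Build 8 Build 1 Build 4 Build 3 Build 5.
Build 9: 0→11
Build 6: 11→28
Build 7: 28→33
Build 2: 33→52
Build 8: 52→78
Build 1: 78→100
Build 4: 100→116
Build 3: 116→139
Build 5: 139→149
Sum = 11+28+33+52+78+100+116+139+149 = 706.

706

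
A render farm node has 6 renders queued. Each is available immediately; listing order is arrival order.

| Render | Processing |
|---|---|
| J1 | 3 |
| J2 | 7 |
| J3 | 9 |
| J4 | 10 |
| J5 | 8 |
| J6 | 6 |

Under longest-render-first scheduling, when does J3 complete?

LPT (decreasing processing time): J4 J3 J5 J2 J6 J1.
J4: 0→10
J3: 10→19

19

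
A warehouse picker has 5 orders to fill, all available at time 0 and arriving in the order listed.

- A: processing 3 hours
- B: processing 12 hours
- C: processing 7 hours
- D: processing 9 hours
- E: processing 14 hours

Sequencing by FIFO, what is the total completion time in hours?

116

FIFO (arrival order): A B C D E.
A: 0→3
B: 3→15
C: 15→22
D: 22→31
E: 31→45
Sum = 3+15+22+31+45 = 116.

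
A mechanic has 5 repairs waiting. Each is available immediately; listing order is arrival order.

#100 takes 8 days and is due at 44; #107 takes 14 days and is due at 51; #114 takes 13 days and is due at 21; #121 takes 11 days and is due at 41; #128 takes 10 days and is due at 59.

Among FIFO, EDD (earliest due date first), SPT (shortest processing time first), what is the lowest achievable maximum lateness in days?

FIFO (arrival order): #100 #107 #114 #121 #128.
#100: 0→8, due 44, lateness -36
#107: 8→22, due 51, lateness -29
#114: 22→35, due 21, lateness 14
#121: 35→46, due 41, lateness 5
#128: 46→56, due 59, lateness -3
Maximum = 14.
EDD (increasing due date): #114 #121 #100 #107 #128.
#114: 0→13, due 21, lateness -8
#121: 13→24, due 41, lateness -17
#100: 24→32, due 44, lateness -12
#107: 32→46, due 51, lateness -5
#128: 46→56, due 59, lateness -3
Maximum = -3.
SPT (increasing processing time): #100 #128 #121 #114 #107.
#100: 0→8, due 44, lateness -36
#128: 8→18, due 59, lateness -41
#121: 18→29, due 41, lateness -12
#114: 29→42, due 21, lateness 21
#107: 42→56, due 51, lateness 5
Maximum = 21.
FIFO 14, EDD -3, SPT 21 → minimum -3.

-3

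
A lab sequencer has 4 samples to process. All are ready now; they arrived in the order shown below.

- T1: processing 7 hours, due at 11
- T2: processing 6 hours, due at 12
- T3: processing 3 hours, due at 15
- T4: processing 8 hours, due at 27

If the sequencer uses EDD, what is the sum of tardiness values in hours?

EDD (increasing due date): T1 T2 T3 T4.
T1: 0→7, due 11, tardiness 0
T2: 7→13, due 12, tardiness 1
T3: 13→16, due 15, tardiness 1
T4: 16→24, due 27, tardiness 0
Sum = 0+1+1+0 = 2.

2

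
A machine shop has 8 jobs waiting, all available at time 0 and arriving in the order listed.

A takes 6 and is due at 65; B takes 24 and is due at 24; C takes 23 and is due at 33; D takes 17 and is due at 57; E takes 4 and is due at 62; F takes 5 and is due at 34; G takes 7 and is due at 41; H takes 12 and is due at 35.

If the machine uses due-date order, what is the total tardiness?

EDD (increasing due date): B C F H G D E A.
B: 0→24, due 24, tardiness 0
C: 24→47, due 33, tardiness 14
F: 47→52, due 34, tardiness 18
H: 52→64, due 35, tardiness 29
G: 64→71, due 41, tardiness 30
D: 71→88, due 57, tardiness 31
E: 88→92, due 62, tardiness 30
A: 92→98, due 65, tardiness 33
Sum = 0+14+18+29+30+31+30+33 = 185.

185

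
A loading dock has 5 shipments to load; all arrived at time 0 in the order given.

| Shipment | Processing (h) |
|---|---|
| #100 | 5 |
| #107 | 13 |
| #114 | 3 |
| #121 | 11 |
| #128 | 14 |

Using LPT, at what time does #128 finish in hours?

14

LPT (decreasing processing time): #128 #107 #121 #100 #114.
#128: 0→14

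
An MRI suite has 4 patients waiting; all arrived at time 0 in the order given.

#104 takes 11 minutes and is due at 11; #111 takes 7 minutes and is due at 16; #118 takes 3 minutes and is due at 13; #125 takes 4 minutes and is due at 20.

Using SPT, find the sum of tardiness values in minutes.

14

SPT (increasing processing time): #118 #125 #111 #104.
#118: 0→3, due 13, tardiness 0
#125: 3→7, due 20, tardiness 0
#111: 7→14, due 16, tardiness 0
#104: 14→25, due 11, tardiness 14
Sum = 0+0+0+14 = 14.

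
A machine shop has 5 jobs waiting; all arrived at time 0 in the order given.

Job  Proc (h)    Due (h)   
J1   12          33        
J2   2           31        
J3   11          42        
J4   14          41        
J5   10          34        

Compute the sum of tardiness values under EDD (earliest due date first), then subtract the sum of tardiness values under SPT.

EDD (increasing due date): J2 J1 J5 J4 J3.
J2: 0→2, due 31, tardiness 0
J1: 2→14, due 33, tardiness 0
J5: 14→24, due 34, tardiness 0
J4: 24→38, due 41, tardiness 0
J3: 38→49, due 42, tardiness 7
Sum = 0+0+0+0+7 = 7.
SPT (increasing processing time): J2 J5 J3 J1 J4.
J2: 0→2, due 31, tardiness 0
J5: 2→12, due 34, tardiness 0
J3: 12→23, due 42, tardiness 0
J1: 23→35, due 33, tardiness 2
J4: 35→49, due 41, tardiness 8
Sum = 0+0+0+2+8 = 10.
Difference = 7 − 10 = -3.

-3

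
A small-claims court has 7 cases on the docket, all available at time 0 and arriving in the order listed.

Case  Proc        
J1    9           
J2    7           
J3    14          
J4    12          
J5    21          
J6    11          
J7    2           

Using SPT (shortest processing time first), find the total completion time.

SPT (increasing processing time): J7 J2 J1 J6 J4 J3 J5.
J7: 0→2
J2: 2→9
J1: 9→18
J6: 18→29
J4: 29→41
J3: 41→55
J5: 55→76
Sum = 2+9+18+29+41+55+76 = 230.

230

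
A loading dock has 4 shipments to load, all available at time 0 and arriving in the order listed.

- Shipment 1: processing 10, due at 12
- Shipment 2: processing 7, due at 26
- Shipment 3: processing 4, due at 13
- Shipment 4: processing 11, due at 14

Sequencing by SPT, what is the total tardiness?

SPT (increasing processing time): Shipment 3 Shipment 2 Shipment 1 Shipment 4.
Shipment 3: 0→4, due 13, tardiness 0
Shipment 2: 4→11, due 26, tardiness 0
Shipment 1: 11→21, due 12, tardiness 9
Shipment 4: 21→32, due 14, tardiness 18
Sum = 0+0+9+18 = 27.

27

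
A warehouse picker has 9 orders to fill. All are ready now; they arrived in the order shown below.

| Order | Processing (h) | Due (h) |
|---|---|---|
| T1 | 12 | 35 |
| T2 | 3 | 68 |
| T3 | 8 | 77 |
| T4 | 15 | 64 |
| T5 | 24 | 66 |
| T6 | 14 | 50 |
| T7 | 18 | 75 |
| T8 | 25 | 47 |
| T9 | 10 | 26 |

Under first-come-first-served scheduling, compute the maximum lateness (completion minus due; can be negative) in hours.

103

FIFO (arrival order): T1 T2 T3 T4 T5 T6 T7 T8 T9.
T1: 0→12, due 35, lateness -23
T2: 12→15, due 68, lateness -53
T3: 15→23, due 77, lateness -54
T4: 23→38, due 64, lateness -26
T5: 38→62, due 66, lateness -4
T6: 62→76, due 50, lateness 26
T7: 76→94, due 75, lateness 19
T8: 94→119, due 47, lateness 72
T9: 119→129, due 26, lateness 103
Maximum = 103.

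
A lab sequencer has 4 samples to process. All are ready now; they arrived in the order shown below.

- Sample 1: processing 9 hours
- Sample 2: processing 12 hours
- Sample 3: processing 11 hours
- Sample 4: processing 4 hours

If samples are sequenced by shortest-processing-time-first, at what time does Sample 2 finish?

36

SPT (increasing processing time): Sample 4 Sample 1 Sample 3 Sample 2.
Sample 4: 0→4
Sample 1: 4→13
Sample 3: 13→24
Sample 2: 24→36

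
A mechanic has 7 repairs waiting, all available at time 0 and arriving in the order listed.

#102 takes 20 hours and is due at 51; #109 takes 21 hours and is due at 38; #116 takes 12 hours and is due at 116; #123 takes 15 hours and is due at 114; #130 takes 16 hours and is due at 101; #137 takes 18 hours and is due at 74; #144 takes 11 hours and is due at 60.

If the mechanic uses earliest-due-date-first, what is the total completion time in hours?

EDD (increasing due date): #109 #102 #144 #137 #130 #123 #116.
#109: 0→21
#102: 21→41
#144: 41→52
#137: 52→70
#130: 70→86
#123: 86→101
#116: 101→113
Sum = 21+41+52+70+86+101+113 = 484.

484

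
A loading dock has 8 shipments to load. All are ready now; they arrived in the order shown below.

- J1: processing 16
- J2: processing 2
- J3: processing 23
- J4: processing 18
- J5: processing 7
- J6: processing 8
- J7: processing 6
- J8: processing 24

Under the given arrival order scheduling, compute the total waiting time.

FIFO (arrival order): J1 J2 J3 J4 J5 J6 J7 J8.
J1: waits 0, runs 0→16
J2: waits 16, runs 16→18
J3: waits 18, runs 18→41
J4: waits 41, runs 41→59
J5: waits 59, runs 59→66
J6: waits 66, runs 66→74
J7: waits 74, runs 74→80
J8: waits 80, runs 80→104
Sum = 0+16+18+41+59+66+74+80 = 354.

354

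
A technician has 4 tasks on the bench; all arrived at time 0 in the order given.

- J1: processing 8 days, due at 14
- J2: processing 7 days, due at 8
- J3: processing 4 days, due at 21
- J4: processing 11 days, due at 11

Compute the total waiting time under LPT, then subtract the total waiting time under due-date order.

5

LPT (decreasing processing time): J4 J1 J2 J3.
J4: waits 0, runs 0→11
J1: waits 11, runs 11→19
J2: waits 19, runs 19→26
J3: waits 26, runs 26→30
Sum = 0+11+19+26 = 56.
EDD (increasing due date): J2 J4 J1 J3.
J2: waits 0, runs 0→7
J4: waits 7, runs 7→18
J1: waits 18, runs 18→26
J3: waits 26, runs 26→30
Sum = 0+7+18+26 = 51.
Difference = 56 − 51 = 5.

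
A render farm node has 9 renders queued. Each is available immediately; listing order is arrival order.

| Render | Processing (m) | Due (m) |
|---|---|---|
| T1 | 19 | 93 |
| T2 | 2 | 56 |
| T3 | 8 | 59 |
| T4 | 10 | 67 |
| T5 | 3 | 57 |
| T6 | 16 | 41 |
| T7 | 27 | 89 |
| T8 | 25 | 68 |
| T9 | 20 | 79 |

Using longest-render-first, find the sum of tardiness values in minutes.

LPT (decreasing processing time): T7 T8 T9 T1 T6 T4 T3 T5 T2.
T7: 0→27, due 89, tardiness 0
T8: 27→52, due 68, tardiness 0
T9: 52→72, due 79, tardiness 0
T1: 72→91, due 93, tardiness 0
T6: 91→107, due 41, tardiness 66
T4: 107→117, due 67, tardiness 50
T3: 117→125, due 59, tardiness 66
T5: 125→128, due 57, tardiness 71
T2: 128→130, due 56, tardiness 74
Sum = 0+0+0+0+66+50+66+71+74 = 327.

327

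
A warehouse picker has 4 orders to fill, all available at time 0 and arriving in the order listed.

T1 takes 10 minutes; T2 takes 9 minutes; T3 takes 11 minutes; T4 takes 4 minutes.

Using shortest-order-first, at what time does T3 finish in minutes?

34

SPT (increasing processing time): T4 T2 T1 T3.
T4: 0→4
T2: 4→13
T1: 13→23
T3: 23→34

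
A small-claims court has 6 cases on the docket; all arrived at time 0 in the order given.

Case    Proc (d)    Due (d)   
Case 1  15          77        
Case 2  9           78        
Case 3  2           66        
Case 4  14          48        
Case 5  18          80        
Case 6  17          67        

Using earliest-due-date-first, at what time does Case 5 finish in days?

EDD (increasing due date): Case 4 Case 3 Case 6 Case 1 Case 2 Case 5.
Case 4: 0→14
Case 3: 14→16
Case 6: 16→33
Case 1: 33→48
Case 2: 48→57
Case 5: 57→75

75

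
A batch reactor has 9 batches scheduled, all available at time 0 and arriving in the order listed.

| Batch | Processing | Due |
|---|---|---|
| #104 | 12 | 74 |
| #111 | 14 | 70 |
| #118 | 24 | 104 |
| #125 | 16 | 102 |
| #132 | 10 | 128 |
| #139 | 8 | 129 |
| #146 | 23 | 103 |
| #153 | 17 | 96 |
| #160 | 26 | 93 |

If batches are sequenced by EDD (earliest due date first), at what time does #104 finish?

EDD (increasing due date): #111 #104 #160 #153 #125 #146 #118 #132 #139.
#111: 0→14
#104: 14→26

26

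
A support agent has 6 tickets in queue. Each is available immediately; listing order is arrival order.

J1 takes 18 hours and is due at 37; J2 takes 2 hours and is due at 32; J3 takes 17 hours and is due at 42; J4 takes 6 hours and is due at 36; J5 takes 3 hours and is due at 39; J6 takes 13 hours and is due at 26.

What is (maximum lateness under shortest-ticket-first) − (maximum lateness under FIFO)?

SPT (increasing processing time): J2 J5 J4 J6 J3 J1.
J2: 0→2, due 32, lateness -30
J5: 2→5, due 39, lateness -34
J4: 5→11, due 36, lateness -25
J6: 11→24, due 26, lateness -2
J3: 24→41, due 42, lateness -1
J1: 41→59, due 37, lateness 22
Maximum = 22.
FIFO (arrival order): J1 J2 J3 J4 J5 J6.
J1: 0→18, due 37, lateness -19
J2: 18→20, due 32, lateness -12
J3: 20→37, due 42, lateness -5
J4: 37→43, due 36, lateness 7
J5: 43→46, due 39, lateness 7
J6: 46→59, due 26, lateness 33
Maximum = 33.
Difference = 22 − 33 = -11.

-11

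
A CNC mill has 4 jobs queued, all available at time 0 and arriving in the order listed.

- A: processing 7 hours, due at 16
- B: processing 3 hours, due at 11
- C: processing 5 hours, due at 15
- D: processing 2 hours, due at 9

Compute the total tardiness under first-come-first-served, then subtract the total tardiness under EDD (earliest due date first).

FIFO (arrival order): A B C D.
A: 0→7, due 16, tardiness 0
B: 7→10, due 11, tardiness 0
C: 10→15, due 15, tardiness 0
D: 15→17, due 9, tardiness 8
Sum = 0+0+0+8 = 8.
EDD (increasing due date): D B C A.
D: 0→2, due 9, tardiness 0
B: 2→5, due 11, tardiness 0
C: 5→10, due 15, tardiness 0
A: 10→17, due 16, tardiness 1
Sum = 0+0+0+1 = 1.
Difference = 8 − 1 = 7.

7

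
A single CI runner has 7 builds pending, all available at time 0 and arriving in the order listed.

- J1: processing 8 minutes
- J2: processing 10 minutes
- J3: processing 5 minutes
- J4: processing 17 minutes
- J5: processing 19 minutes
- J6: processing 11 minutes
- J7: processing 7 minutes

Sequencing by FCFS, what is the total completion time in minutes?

FIFO (arrival order): J1 J2 J3 J4 J5 J6 J7.
J1: 0→8
J2: 8→18
J3: 18→23
J4: 23→40
J5: 40→59
J6: 59→70
J7: 70→77
Sum = 8+18+23+40+59+70+77 = 295.

295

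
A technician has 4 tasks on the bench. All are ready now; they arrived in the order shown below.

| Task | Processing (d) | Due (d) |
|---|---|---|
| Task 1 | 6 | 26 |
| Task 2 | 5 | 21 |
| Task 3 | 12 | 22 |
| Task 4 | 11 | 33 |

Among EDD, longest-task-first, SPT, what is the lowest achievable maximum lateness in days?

EDD (increasing due date): Task 2 Task 3 Task 1 Task 4.
Task 2: 0→5, due 21, lateness -16
Task 3: 5→17, due 22, lateness -5
Task 1: 17→23, due 26, lateness -3
Task 4: 23→34, due 33, lateness 1
Maximum = 1.
LPT (decreasing processing time): Task 3 Task 4 Task 1 Task 2.
Task 3: 0→12, due 22, lateness -10
Task 4: 12→23, due 33, lateness -10
Task 1: 23→29, due 26, lateness 3
Task 2: 29→34, due 21, lateness 13
Maximum = 13.
SPT (increasing processing time): Task 2 Task 1 Task 4 Task 3.
Task 2: 0→5, due 21, lateness -16
Task 1: 5→11, due 26, lateness -15
Task 4: 11→22, due 33, lateness -11
Task 3: 22→34, due 22, lateness 12
Maximum = 12.
EDD 1, LPT 13, SPT 12 → minimum 1.

1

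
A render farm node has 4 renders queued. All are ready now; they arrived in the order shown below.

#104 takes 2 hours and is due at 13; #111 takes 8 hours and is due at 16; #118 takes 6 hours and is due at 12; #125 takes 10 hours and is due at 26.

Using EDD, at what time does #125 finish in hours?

26

EDD (increasing due date): #118 #104 #111 #125.
#118: 0→6
#104: 6→8
#111: 8→16
#125: 16→26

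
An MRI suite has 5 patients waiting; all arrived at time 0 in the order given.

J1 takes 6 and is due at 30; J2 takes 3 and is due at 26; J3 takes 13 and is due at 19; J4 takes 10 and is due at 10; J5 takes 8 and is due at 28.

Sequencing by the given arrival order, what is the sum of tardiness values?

FIFO (arrival order): J1 J2 J3 J4 J5.
J1: 0→6, due 30, tardiness 0
J2: 6→9, due 26, tardiness 0
J3: 9→22, due 19, tardiness 3
J4: 22→32, due 10, tardiness 22
J5: 32→40, due 28, tardiness 12
Sum = 0+0+3+22+12 = 37.

37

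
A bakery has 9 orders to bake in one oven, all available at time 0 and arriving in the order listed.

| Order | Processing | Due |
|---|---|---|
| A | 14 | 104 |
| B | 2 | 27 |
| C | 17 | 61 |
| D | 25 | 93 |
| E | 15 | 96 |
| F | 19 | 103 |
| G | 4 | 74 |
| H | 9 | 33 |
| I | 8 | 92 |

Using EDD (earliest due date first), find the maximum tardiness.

9

EDD (increasing due date): B H C G I D E F A.
B: 0→2, due 27, tardiness 0
H: 2→11, due 33, tardiness 0
C: 11→28, due 61, tardiness 0
G: 28→32, due 74, tardiness 0
I: 32→40, due 92, tardiness 0
D: 40→65, due 93, tardiness 0
E: 65→80, due 96, tardiness 0
F: 80→99, due 103, tardiness 0
A: 99→113, due 104, tardiness 9
Maximum = 9.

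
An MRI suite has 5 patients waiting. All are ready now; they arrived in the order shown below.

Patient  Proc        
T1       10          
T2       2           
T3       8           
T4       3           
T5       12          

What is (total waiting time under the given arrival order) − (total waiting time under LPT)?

FIFO (arrival order): T1 T2 T3 T4 T5.
T1: waits 0, runs 0→10
T2: waits 10, runs 10→12
T3: waits 12, runs 12→20
T4: waits 20, runs 20→23
T5: waits 23, runs 23→35
Sum = 0+10+12+20+23 = 65.
LPT (decreasing processing time): T5 T1 T3 T4 T2.
T5: waits 0, runs 0→12
T1: waits 12, runs 12→22
T3: waits 22, runs 22→30
T4: waits 30, runs 30→33
T2: waits 33, runs 33→35
Sum = 0+12+22+30+33 = 97.
Difference = 65 − 97 = -32.

-32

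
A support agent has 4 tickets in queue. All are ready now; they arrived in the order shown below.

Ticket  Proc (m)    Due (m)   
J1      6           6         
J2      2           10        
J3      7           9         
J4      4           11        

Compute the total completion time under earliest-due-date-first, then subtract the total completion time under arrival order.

5

EDD (increasing due date): J1 J3 J2 J4.
J1: 0→6
J3: 6→13
J2: 13→15
J4: 15→19
Sum = 6+13+15+19 = 53.
FIFO (arrival order): J1 J2 J3 J4.
J1: 0→6
J2: 6→8
J3: 8→15
J4: 15→19
Sum = 6+8+15+19 = 48.
Difference = 53 − 48 = 5.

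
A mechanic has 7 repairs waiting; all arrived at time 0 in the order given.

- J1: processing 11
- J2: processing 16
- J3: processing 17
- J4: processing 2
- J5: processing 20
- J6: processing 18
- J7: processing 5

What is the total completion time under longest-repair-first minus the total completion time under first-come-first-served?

LPT (decreasing processing time): J5 J6 J3 J2 J1 J7 J4.
J5: 0→20
J6: 20→38
J3: 38→55
J2: 55→71
J1: 71→82
J7: 82→87
J4: 87→89
Sum = 20+38+55+71+82+87+89 = 442.
FIFO (arrival order): J1 J2 J3 J4 J5 J6 J7.
J1: 0→11
J2: 11→27
J3: 27→44
J4: 44→46
J5: 46→66
J6: 66→84
J7: 84→89
Sum = 11+27+44+46+66+84+89 = 367.
Difference = 442 − 367 = 75.

75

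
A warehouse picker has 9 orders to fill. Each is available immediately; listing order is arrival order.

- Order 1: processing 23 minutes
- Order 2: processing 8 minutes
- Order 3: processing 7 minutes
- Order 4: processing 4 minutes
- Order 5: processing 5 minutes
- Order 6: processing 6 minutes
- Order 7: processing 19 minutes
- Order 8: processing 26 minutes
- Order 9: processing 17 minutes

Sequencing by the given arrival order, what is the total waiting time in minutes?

404

FIFO (arrival order): Order 1 Order 2 Order 3 Order 4 Order 5 Order 6 Order 7 Order 8 Order 9.
Order 1: waits 0, runs 0→23
Order 2: waits 23, runs 23→31
Order 3: waits 31, runs 31→38
Order 4: waits 38, runs 38→42
Order 5: waits 42, runs 42→47
Order 6: waits 47, runs 47→53
Order 7: waits 53, runs 53→72
Order 8: waits 72, runs 72→98
Order 9: waits 98, runs 98→115
Sum = 0+23+31+38+42+47+53+72+98 = 404.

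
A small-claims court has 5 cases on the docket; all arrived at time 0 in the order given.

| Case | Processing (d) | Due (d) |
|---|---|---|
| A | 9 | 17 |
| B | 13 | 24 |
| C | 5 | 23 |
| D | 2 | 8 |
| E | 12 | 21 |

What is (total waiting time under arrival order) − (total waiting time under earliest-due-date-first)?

23

FIFO (arrival order): A B C D E.
A: waits 0, runs 0→9
B: waits 9, runs 9→22
C: waits 22, runs 22→27
D: waits 27, runs 27→29
E: waits 29, runs 29→41
Sum = 0+9+22+27+29 = 87.
EDD (increasing due date): D A E C B.
D: waits 0, runs 0→2
A: waits 2, runs 2→11
E: waits 11, runs 11→23
C: waits 23, runs 23→28
B: waits 28, runs 28→41
Sum = 0+2+11+23+28 = 64.
Difference = 87 − 64 = 23.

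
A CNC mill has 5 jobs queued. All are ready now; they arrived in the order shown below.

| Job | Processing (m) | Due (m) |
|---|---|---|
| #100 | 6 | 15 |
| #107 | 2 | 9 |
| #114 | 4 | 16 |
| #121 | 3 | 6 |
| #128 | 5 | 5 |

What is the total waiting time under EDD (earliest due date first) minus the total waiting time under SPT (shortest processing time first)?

EDD (increasing due date): #128 #121 #107 #100 #114.
#128: waits 0, runs 0→5
#121: waits 5, runs 5→8
#107: waits 8, runs 8→10
#100: waits 10, runs 10→16
#114: waits 16, runs 16→20
Sum = 0+5+8+10+16 = 39.
SPT (increasing processing time): #107 #121 #114 #128 #100.
#107: waits 0, runs 0→2
#121: waits 2, runs 2→5
#114: waits 5, runs 5→9
#128: waits 9, runs 9→14
#100: waits 14, runs 14→20
Sum = 0+2+5+9+14 = 30.
Difference = 39 − 30 = 9.

9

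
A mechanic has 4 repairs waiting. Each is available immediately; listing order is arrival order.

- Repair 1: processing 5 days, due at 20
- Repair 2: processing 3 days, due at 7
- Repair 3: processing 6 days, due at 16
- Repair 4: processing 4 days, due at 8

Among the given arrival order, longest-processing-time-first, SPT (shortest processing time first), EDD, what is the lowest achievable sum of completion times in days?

FIFO (arrival order): Repair 1 Repair 2 Repair 3 Repair 4.
Repair 1: 0→5
Repair 2: 5→8
Repair 3: 8→14
Repair 4: 14→18
Sum = 5+8+14+18 = 45.
LPT (decreasing processing time): Repair 3 Repair 1 Repair 4 Repair 2.
Repair 3: 0→6
Repair 1: 6→11
Repair 4: 11→15
Repair 2: 15→18
Sum = 6+11+15+18 = 50.
SPT (increasing processing time): Repair 2 Repair 4 Repair 1 Repair 3.
Repair 2: 0→3
Repair 4: 3→7
Repair 1: 7→12
Repair 3: 12→18
Sum = 3+7+12+18 = 40.
EDD (increasing due date): Repair 2 Repair 4 Repair 3 Repair 1.
Repair 2: 0→3
Repair 4: 3→7
Repair 3: 7→13
Repair 1: 13→18
Sum = 3+7+13+18 = 41.
FIFO 45, LPT 50, SPT 40, EDD 41 → minimum 40.

40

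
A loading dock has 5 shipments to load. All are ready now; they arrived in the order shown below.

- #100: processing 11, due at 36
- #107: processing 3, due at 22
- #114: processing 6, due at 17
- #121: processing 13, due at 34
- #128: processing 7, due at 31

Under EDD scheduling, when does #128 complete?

EDD (increasing due date): #114 #107 #128 #121 #100.
#114: 0→6
#107: 6→9
#128: 9→16

16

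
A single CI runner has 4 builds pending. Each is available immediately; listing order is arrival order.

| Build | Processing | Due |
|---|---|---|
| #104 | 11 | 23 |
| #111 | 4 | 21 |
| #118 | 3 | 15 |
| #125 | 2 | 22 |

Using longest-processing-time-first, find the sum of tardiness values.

3

LPT (decreasing processing time): #104 #111 #118 #125.
#104: 0→11, due 23, tardiness 0
#111: 11→15, due 21, tardiness 0
#118: 15→18, due 15, tardiness 3
#125: 18→20, due 22, tardiness 0
Sum = 0+0+3+0 = 3.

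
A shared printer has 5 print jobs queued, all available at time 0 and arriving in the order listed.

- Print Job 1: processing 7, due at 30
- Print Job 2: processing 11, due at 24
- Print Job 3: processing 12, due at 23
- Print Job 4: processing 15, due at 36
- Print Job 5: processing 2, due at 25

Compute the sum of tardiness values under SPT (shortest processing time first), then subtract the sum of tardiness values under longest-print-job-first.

-35

SPT (increasing processing time): Print Job 5 Print Job 1 Print Job 2 Print Job 3 Print Job 4.
Print Job 5: 0→2, due 25, tardiness 0
Print Job 1: 2→9, due 30, tardiness 0
Print Job 2: 9→20, due 24, tardiness 0
Print Job 3: 20→32, due 23, tardiness 9
Print Job 4: 32→47, due 36, tardiness 11
Sum = 0+0+0+9+11 = 20.
LPT (decreasing processing time): Print Job 4 Print Job 3 Print Job 2 Print Job 1 Print Job 5.
Print Job 4: 0→15, due 36, tardiness 0
Print Job 3: 15→27, due 23, tardiness 4
Print Job 2: 27→38, due 24, tardiness 14
Print Job 1: 38→45, due 30, tardiness 15
Print Job 5: 45→47, due 25, tardiness 22
Sum = 0+4+14+15+22 = 55.
Difference = 20 − 55 = -35.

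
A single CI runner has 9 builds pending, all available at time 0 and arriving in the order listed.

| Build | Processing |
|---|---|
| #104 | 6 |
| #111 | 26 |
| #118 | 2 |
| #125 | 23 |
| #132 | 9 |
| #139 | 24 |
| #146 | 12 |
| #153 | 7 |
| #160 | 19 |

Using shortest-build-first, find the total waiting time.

SPT (increasing processing time): #118 #104 #153 #132 #146 #160 #125 #139 #111.
#118: waits 0, runs 0→2
#104: waits 2, runs 2→8
#153: waits 8, runs 8→15
#132: waits 15, runs 15→24
#146: waits 24, runs 24→36
#160: waits 36, runs 36→55
#125: waits 55, runs 55→78
#139: waits 78, runs 78→102
#111: waits 102, runs 102→128
Sum = 0+2+8+15+24+36+55+78+102 = 320.

320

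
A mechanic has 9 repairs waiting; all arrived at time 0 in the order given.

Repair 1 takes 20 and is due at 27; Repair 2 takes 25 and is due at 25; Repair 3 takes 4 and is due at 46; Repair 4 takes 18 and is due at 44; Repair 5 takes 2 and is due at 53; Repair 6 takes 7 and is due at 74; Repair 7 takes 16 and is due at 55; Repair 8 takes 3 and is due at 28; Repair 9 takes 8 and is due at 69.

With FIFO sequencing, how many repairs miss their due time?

8

FIFO (arrival order): Repair 1 Repair 2 Repair 3 Repair 4 Repair 5 Repair 6 Repair 7 Repair 8 Repair 9.
Repair 1: 0→20, due 27, tardiness 0
Repair 2: 20→45, due 25, tardiness 20
Repair 3: 45→49, due 46, tardiness 3
Repair 4: 49→67, due 44, tardiness 23
Repair 5: 67→69, due 53, tardiness 16
Repair 6: 69→76, due 74, tardiness 2
Repair 7: 76→92, due 55, tardiness 37
Repair 8: 92→95, due 28, tardiness 67
Repair 9: 95→103, due 69, tardiness 34
Late repairs: 8.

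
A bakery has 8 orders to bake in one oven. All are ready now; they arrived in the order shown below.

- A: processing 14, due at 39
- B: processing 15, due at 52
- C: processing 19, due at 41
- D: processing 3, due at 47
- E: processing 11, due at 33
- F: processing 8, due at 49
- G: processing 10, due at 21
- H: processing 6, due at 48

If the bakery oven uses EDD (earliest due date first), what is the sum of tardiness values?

EDD (increasing due date): G E A C D H F B.
G: 0→10, due 21, tardiness 0
E: 10→21, due 33, tardiness 0
A: 21→35, due 39, tardiness 0
C: 35→54, due 41, tardiness 13
D: 54→57, due 47, tardiness 10
H: 57→63, due 48, tardiness 15
F: 63→71, due 49, tardiness 22
B: 71→86, due 52, tardiness 34
Sum = 0+0+0+13+10+15+22+34 = 94.

94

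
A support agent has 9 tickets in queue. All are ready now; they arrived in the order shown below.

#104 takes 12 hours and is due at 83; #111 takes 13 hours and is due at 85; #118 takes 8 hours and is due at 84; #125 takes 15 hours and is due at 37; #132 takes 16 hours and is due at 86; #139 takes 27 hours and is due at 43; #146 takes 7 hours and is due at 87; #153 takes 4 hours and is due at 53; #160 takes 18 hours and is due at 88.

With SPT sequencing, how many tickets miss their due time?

3

SPT (increasing processing time): #153 #146 #118 #104 #111 #125 #132 #160 #139.
#153: 0→4, due 53, tardiness 0
#146: 4→11, due 87, tardiness 0
#118: 11→19, due 84, tardiness 0
#104: 19→31, due 83, tardiness 0
#111: 31→44, due 85, tardiness 0
#125: 44→59, due 37, tardiness 22
#132: 59→75, due 86, tardiness 0
#160: 75→93, due 88, tardiness 5
#139: 93→120, due 43, tardiness 77
Late tickets: 3.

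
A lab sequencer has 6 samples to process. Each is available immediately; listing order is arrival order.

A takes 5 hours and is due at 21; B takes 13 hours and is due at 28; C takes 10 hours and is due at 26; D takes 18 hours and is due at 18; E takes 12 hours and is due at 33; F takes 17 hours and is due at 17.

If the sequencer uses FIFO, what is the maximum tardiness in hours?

58

FIFO (arrival order): A B C D E F.
A: 0→5, due 21, tardiness 0
B: 5→18, due 28, tardiness 0
C: 18→28, due 26, tardiness 2
D: 28→46, due 18, tardiness 28
E: 46→58, due 33, tardiness 25
F: 58→75, due 17, tardiness 58
Maximum = 58.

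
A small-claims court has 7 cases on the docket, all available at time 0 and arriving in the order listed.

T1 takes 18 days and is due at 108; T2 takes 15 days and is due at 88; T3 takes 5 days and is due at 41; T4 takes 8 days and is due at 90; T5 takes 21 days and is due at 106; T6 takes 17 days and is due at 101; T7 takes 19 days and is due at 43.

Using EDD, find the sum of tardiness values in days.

0

EDD (increasing due date): T3 T7 T2 T4 T6 T5 T1.
T3: 0→5, due 41, tardiness 0
T7: 5→24, due 43, tardiness 0
T2: 24→39, due 88, tardiness 0
T4: 39→47, due 90, tardiness 0
T6: 47→64, due 101, tardiness 0
T5: 64→85, due 106, tardiness 0
T1: 85→103, due 108, tardiness 0
Sum = 0+0+0+0+0+0+0 = 0.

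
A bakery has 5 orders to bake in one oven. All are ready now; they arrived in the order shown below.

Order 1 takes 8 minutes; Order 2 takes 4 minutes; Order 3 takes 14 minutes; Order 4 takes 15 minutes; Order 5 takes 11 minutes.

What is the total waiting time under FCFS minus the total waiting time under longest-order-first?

FIFO (arrival order): Order 1 Order 2 Order 3 Order 4 Order 5.
Order 1: waits 0, runs 0→8
Order 2: waits 8, runs 8→12
Order 3: waits 12, runs 12→26
Order 4: waits 26, runs 26→41
Order 5: waits 41, runs 41→52
Sum = 0+8+12+26+41 = 87.
LPT (decreasing processing time): Order 4 Order 3 Order 5 Order 1 Order 2.
Order 4: waits 0, runs 0→15
Order 3: waits 15, runs 15→29
Order 5: waits 29, runs 29→40
Order 1: waits 40, runs 40→48
Order 2: waits 48, runs 48→52
Sum = 0+15+29+40+48 = 132.
Difference = 87 − 132 = -45.

-45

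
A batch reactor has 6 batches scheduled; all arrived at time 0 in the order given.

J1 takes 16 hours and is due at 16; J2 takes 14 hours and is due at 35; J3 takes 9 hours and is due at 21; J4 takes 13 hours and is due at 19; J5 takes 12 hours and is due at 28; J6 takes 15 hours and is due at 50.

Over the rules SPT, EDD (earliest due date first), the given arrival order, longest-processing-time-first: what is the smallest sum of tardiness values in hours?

SPT (increasing processing time): J3 J5 J4 J2 J6 J1.
J3: 0→9, due 21, tardiness 0
J5: 9→21, due 28, tardiness 0
J4: 21→34, due 19, tardiness 15
J2: 34→48, due 35, tardiness 13
J6: 48→63, due 50, tardiness 13
J1: 63→79, due 16, tardiness 63
Sum = 0+0+15+13+13+63 = 104.
EDD (increasing due date): J1 J4 J3 J5 J2 J6.
J1: 0→16, due 16, tardiness 0
J4: 16→29, due 19, tardiness 10
J3: 29→38, due 21, tardiness 17
J5: 38→50, due 28, tardiness 22
J2: 50→64, due 35, tardiness 29
J6: 64→79, due 50, tardiness 29
Sum = 0+10+17+22+29+29 = 107.
FIFO (arrival order): J1 J2 J3 J4 J5 J6.
J1: 0→16, due 16, tardiness 0
J2: 16→30, due 35, tardiness 0
J3: 30→39, due 21, tardiness 18
J4: 39→52, due 19, tardiness 33
J5: 52→64, due 28, tardiness 36
J6: 64→79, due 50, tardiness 29
Sum = 0+0+18+33+36+29 = 116.
LPT (decreasing processing time): J1 J6 J2 J4 J5 J3.
J1: 0→16, due 16, tardiness 0
J6: 16→31, due 50, tardiness 0
J2: 31→45, due 35, tardiness 10
J4: 45→58, due 19, tardiness 39
J5: 58→70, due 28, tardiness 42
J3: 70→79, due 21, tardiness 58
Sum = 0+0+10+39+42+58 = 149.
SPT 104, EDD 107, FIFO 116, LPT 149 → minimum 104.

104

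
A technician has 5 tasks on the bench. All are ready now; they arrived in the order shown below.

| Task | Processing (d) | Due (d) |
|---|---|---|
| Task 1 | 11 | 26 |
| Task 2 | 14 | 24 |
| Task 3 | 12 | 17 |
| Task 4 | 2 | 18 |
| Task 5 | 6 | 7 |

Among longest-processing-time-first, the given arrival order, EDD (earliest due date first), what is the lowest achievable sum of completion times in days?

LPT (decreasing processing time): Task 2 Task 3 Task 1 Task 5 Task 4.
Task 2: 0→14
Task 3: 14→26
Task 1: 26→37
Task 5: 37→43
Task 4: 43→45
Sum = 14+26+37+43+45 = 165.
FIFO (arrival order): Task 1 Task 2 Task 3 Task 4 Task 5.
Task 1: 0→11
Task 2: 11→25
Task 3: 25→37
Task 4: 37→39
Task 5: 39→45
Sum = 11+25+37+39+45 = 157.
EDD (increasing due date): Task 5 Task 3 Task 4 Task 2 Task 1.
Task 5: 0→6
Task 3: 6→18
Task 4: 18→20
Task 2: 20→34
Task 1: 34→45
Sum = 6+18+20+34+45 = 123.
LPT 165, FIFO 157, EDD 123 → minimum 123.

123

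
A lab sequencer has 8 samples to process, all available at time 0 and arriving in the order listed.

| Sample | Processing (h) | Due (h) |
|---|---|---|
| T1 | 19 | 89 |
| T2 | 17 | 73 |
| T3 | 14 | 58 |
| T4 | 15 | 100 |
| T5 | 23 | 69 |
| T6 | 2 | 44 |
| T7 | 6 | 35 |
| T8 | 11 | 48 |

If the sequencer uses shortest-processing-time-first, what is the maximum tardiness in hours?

SPT (increasing processing time): T6 T7 T8 T3 T4 T2 T1 T5.
T6: 0→2, due 44, tardiness 0
T7: 2→8, due 35, tardiness 0
T8: 8→19, due 48, tardiness 0
T3: 19→33, due 58, tardiness 0
T4: 33→48, due 100, tardiness 0
T2: 48→65, due 73, tardiness 0
T1: 65→84, due 89, tardiness 0
T5: 84→107, due 69, tardiness 38
Maximum = 38.

38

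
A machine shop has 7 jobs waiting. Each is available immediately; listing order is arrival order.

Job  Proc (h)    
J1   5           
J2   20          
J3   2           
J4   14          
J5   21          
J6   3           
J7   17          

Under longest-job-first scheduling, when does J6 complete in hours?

80

LPT (decreasing processing time): J5 J2 J7 J4 J1 J6 J3.
J5: 0→21
J2: 21→41
J7: 41→58
J4: 58→72
J1: 72→77
J6: 77→80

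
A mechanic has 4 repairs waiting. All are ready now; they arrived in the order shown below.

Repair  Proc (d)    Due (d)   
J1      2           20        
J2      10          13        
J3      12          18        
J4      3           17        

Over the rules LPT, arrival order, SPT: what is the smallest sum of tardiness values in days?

11

LPT (decreasing processing time): J3 J2 J4 J1.
J3: 0→12, due 18, tardiness 0
J2: 12→22, due 13, tardiness 9
J4: 22→25, due 17, tardiness 8
J1: 25→27, due 20, tardiness 7
Sum = 0+9+8+7 = 24.
FIFO (arrival order): J1 J2 J3 J4.
J1: 0→2, due 20, tardiness 0
J2: 2→12, due 13, tardiness 0
J3: 12→24, due 18, tardiness 6
J4: 24→27, due 17, tardiness 10
Sum = 0+0+6+10 = 16.
SPT (increasing processing time): J1 J4 J2 J3.
J1: 0→2, due 20, tardiness 0
J4: 2→5, due 17, tardiness 0
J2: 5→15, due 13, tardiness 2
J3: 15→27, due 18, tardiness 9
Sum = 0+0+2+9 = 11.
LPT 24, FIFO 16, SPT 11 → minimum 11.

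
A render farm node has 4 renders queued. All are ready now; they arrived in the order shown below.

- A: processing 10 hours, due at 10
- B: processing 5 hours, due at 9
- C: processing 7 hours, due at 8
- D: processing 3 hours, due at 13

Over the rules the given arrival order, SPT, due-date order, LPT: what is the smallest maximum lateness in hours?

12

FIFO (arrival order): A B C D.
A: 0→10, due 10, lateness 0
B: 10→15, due 9, lateness 6
C: 15→22, due 8, lateness 14
D: 22→25, due 13, lateness 12
Maximum = 14.
SPT (increasing processing time): D B C A.
D: 0→3, due 13, lateness -10
B: 3→8, due 9, lateness -1
C: 8→15, due 8, lateness 7
A: 15→25, due 10, lateness 15
Maximum = 15.
EDD (increasing due date): C B A D.
C: 0→7, due 8, lateness -1
B: 7→12, due 9, lateness 3
A: 12→22, due 10, lateness 12
D: 22→25, due 13, lateness 12
Maximum = 12.
LPT (decreasing processing time): A C B D.
A: 0→10, due 10, lateness 0
C: 10→17, due 8, lateness 9
B: 17→22, due 9, lateness 13
D: 22→25, due 13, lateness 12
Maximum = 13.
FIFO 14, SPT 15, EDD 12, LPT 13 → minimum 12.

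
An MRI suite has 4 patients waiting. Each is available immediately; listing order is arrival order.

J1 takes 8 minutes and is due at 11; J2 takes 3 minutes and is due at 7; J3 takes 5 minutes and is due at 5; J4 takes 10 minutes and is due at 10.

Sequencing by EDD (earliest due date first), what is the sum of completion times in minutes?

EDD (increasing due date): J3 J2 J4 J1.
J3: 0→5
J2: 5→8
J4: 8→18
J1: 18→26
Sum = 5+8+18+26 = 57.

57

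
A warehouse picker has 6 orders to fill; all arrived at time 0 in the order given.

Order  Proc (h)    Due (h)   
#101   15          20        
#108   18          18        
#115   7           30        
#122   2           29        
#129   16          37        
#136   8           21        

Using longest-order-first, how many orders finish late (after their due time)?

4

LPT (decreasing processing time): #108 #129 #101 #136 #115 #122.
#108: 0→18, due 18, tardiness 0
#129: 18→34, due 37, tardiness 0
#101: 34→49, due 20, tardiness 29
#136: 49→57, due 21, tardiness 36
#115: 57→64, due 30, tardiness 34
#122: 64→66, due 29, tardiness 37
Late orders: 4.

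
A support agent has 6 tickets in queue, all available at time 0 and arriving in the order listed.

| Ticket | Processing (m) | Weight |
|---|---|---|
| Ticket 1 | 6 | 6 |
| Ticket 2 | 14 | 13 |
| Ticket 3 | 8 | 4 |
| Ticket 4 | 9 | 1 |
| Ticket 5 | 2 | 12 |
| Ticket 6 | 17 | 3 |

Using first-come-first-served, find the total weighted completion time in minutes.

FIFO (arrival order): Ticket 1 Ticket 2 Ticket 3 Ticket 4 Ticket 5 Ticket 6.
Ticket 1: finishes 6, weight 6, w·C = 36
Ticket 2: finishes 20, weight 13, w·C = 260
Ticket 3: finishes 28, weight 4, w·C = 112
Ticket 4: finishes 37, weight 1, w·C = 37
Ticket 5: finishes 39, weight 12, w·C = 468
Ticket 6: finishes 56, weight 3, w·C = 168
Sum = 36+260+112+37+468+168 = 1081.

1081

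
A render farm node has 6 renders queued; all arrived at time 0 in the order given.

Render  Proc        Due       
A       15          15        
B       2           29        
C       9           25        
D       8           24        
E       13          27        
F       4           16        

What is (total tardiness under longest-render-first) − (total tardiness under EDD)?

28

LPT (decreasing processing time): A E C D F B.
A: 0→15, due 15, tardiness 0
E: 15→28, due 27, tardiness 1
C: 28→37, due 25, tardiness 12
D: 37→45, due 24, tardiness 21
F: 45→49, due 16, tardiness 33
B: 49→51, due 29, tardiness 22
Sum = 0+1+12+21+33+22 = 89.
EDD (increasing due date): A F D C E B.
A: 0→15, due 15, tardiness 0
F: 15→19, due 16, tardiness 3
D: 19→27, due 24, tardiness 3
C: 27→36, due 25, tardiness 11
E: 36→49, due 27, tardiness 22
B: 49→51, due 29, tardiness 22
Sum = 0+3+3+11+22+22 = 61.
Difference = 89 − 61 = 28.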